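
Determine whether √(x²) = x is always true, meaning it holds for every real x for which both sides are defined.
No, this is NOT an identity.

Claim: √(x²) = x.
Test a specific point where both sides are defined: x = -2.
LHS = √(x²) ≈ 2.0000
RHS = x ≈ -2.0000
Since 2.0000 ≠ -2.0000, the equation fails at this point, so it cannot hold for every real x for which both sides are defined.
√(x²) = |x|, which differs from x whenever x < 0 (both sides are defined for every real x).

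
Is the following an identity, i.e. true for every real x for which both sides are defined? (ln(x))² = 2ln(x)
Claim: (ln(x))² = 2ln(x).
Test a specific point where both sides are defined: x = 5.
LHS = (ln(x))² ≈ 2.5903
RHS = 2ln(x) ≈ 3.2189
Since 2.5903 ≠ 3.2189, the equation fails at this point, so it cannot hold for every real x for which both sides are defined.
2ln(x) equals ln(x²), which is not the same as (ln x)².

Conclusion: No, this is NOT an identity.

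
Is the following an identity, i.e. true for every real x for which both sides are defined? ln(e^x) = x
Claim: ln(e^x) = x.
Reasoning: ln is the inverse of the exponential: ln(e^x) asks for the exponent p with e^p = e^x, and since e^p is one-to-one that exponent is p = x.
So the two sides agree for every real x for which both sides are defined.

Conclusion: Yes, this is an identity.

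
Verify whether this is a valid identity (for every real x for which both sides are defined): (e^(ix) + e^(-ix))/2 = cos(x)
Yes, this is an identity.

Claim: (e^(ix) + e^(-ix))/2 = cos(x).
Reasoning: By Euler's formula e^(ix) = cos(x) + i·sin(x) and e^(-ix) = cos(x) - i·sin(x). Adding cancels the sine terms: e^(ix) + e^(-ix) = 2cos(x); divide by 2.
So the two sides agree for every real x for which both sides are defined.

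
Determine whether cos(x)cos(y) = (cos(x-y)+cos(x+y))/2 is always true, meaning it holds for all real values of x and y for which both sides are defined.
Claim: cos(x)cos(y) = (cos(x-y)+cos(x+y))/2.
Reasoning: cos(x-y) = cos(x)cos(y) + sin(x)sin(y) and cos(x+y) = cos(x)cos(y) - sin(x)sin(y). Adding, cos(x-y) + cos(x+y) = 2cos(x)cos(y); divide by 2.
So the two sides agree for all real values of x and y for which both sides are defined.

Conclusion: Yes, this is an identity.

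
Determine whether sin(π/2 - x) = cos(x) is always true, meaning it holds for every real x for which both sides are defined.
Yes, this is an identity.

Claim: sin(π/2 - x) = cos(x).
Reasoning: Use sin(u - v) = sin(u)cos(v) - cos(u)sin(v) with u = π/2, v = x: sin(π/2)cos(x) - cos(π/2)sin(x) = 1·cos(x) - 0·sin(x) = cos(x).
So the two sides agree for every real x for which both sides are defined.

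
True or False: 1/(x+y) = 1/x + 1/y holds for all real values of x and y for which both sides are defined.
Claim: 1/(x+y) = 1/x + 1/y.
Test a specific point where both sides are defined: x = -3, y = 4.
LHS = 1/(x+y) ≈ 1.0000
RHS = 1/x + 1/y ≈ -0.0833
Since 1.0000 ≠ -0.0833, the equation fails at this point, so it cannot hold for all real values of x and y for which both sides are defined.
1/x + 1/y = (x+y)/(xy), which is not 1/(x+y).

Conclusion: False.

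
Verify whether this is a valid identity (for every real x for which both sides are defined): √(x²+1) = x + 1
Claim: √(x²+1) = x + 1.
Test a specific point where both sides are defined: x = 2.
LHS = √(x²+1) ≈ 2.2361
RHS = x + 1 ≈ 3.0000
Since 2.2361 ≠ 3.0000, the equation fails at this point, so it cannot hold for every real x for which both sides are defined.
(x+1)² = x² + 2x + 1 ≠ x² + 1 unless x = 0.

Conclusion: No, this is NOT an identity.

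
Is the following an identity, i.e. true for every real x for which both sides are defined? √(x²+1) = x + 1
No, this is NOT an identity.

Claim: √(x²+1) = x + 1.
Test a specific point where both sides are defined: x = -2.
LHS = √(x²+1) ≈ 2.2361
RHS = x + 1 ≈ -1.0000
Since 2.2361 ≠ -1.0000, the equation fails at this point, so it cannot hold for every real x for which both sides are defined.
(x+1)² = x² + 2x + 1 ≠ x² + 1 unless x = 0.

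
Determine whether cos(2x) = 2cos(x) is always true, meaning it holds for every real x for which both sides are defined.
Claim: cos(2x) = 2cos(x).
Test a specific point where both sides are defined: x = -π/3.
LHS = cos(2x) ≈ -0.5000
RHS = 2cos(x) ≈ 1.0000
Since -0.5000 ≠ 1.0000, the equation fails at this point, so it cannot hold for every real x for which both sides are defined.
The correct double-angle formula is cos(2x) = cos²x - sin²x.

Conclusion: No, this is NOT an identity.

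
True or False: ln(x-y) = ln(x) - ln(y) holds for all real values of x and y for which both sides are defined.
Claim: ln(x-y) = ln(x) - ln(y).
Test a specific point where both sides are defined: x = 2, y = 1/2.
LHS = ln(x-y) ≈ 0.4055
RHS = ln(x) - ln(y) ≈ 1.3863
Since 0.4055 ≠ 1.3863, the equation fails at this point, so it cannot hold for all real values of x and y for which both sides are defined.
ln(x) - ln(y) = ln(x/y), not ln(x-y).

Conclusion: False.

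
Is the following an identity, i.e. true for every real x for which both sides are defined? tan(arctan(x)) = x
Yes, this is an identity.

Claim: tan(arctan(x)) = x.
Reasoning: For every real x, arctan(x) is by definition the angle in (-π/2, π/2) whose tangent equals x. Taking the tangent of that angle returns x.
So the two sides agree for every real x for which both sides are defined.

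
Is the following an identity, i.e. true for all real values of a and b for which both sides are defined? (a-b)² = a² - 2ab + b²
Claim: (a-b)² = a² - 2ab + b².
Reasoning: Expand: (a-b)² = (a-b)(a-b) = a·a - a·b - b·a + b·b = a² - 2ab + b².
So the two sides agree for all real values of a and b for which both sides are defined.

Conclusion: Yes, this is an identity.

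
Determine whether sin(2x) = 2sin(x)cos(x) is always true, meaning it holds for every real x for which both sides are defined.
Yes, this is an identity.

Claim: sin(2x) = 2sin(x)cos(x).
Reasoning: Put y = x in the addition formula sin(x+y) = sin(x)cos(y) + cos(x)sin(y): sin(2x) = sin(x)cos(x) + cos(x)sin(x) = 2sin(x)cos(x).
So the two sides agree for every real x for which both sides are defined.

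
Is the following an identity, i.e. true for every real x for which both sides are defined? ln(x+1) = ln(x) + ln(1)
No, this is NOT an identity.

Claim: ln(x+1) = ln(x) + ln(1).
Test a specific point where both sides are defined: x = 1.
LHS = ln(x+1) ≈ 0.6931
RHS = ln(x) + ln(1) ≈ 0.0000
Since 0.6931 ≠ 0.0000, the equation fails at this point, so it cannot hold for every real x for which both sides are defined.
ln(1) = 0, so the right side is just ln(x), which differs from ln(x+1).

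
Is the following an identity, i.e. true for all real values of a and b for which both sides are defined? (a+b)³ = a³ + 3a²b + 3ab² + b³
Claim: (a+b)³ = a³ + 3a²b + 3ab² + b³.
Reasoning: (a+b)³ = (a+b)(a+b)² = (a+b)(a² + 2ab + b²) = a³ + 2a²b + ab² + a²b + 2ab² + b³ = a³ + 3a²b + 3ab² + b³.
So the two sides agree for all real values of a and b for which both sides are defined.

Conclusion: Yes, this is an identity.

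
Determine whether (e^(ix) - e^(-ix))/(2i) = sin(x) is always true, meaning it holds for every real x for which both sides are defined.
Yes, this is an identity.

Claim: (e^(ix) - e^(-ix))/(2i) = sin(x).
Reasoning: By Euler's formula e^(ix) = cos(x) + i·sin(x) and e^(-ix) = cos(x) - i·sin(x). Subtracting cancels the cosine terms: e^(ix) - e^(-ix) = 2i·sin(x); divide by 2i.
So the two sides agree for every real x for which both sides are defined.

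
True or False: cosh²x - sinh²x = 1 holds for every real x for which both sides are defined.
True.

Claim: cosh²x - sinh²x = 1.
Reasoning: With cosh(x) = (e^x + e^-x)/2 and sinh(x) = (e^x - e^-x)/2: cosh²x = (e^(2x) + 2 + e^(-2x))/4 and sinh²x = (e^(2x) - 2 + e^(-2x))/4. Subtracting leaves 4/4 = 1.
So the two sides agree for every real x for which both sides are defined.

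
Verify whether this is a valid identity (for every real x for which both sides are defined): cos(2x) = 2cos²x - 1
Yes, this is an identity.

Claim: cos(2x) = 2cos²x - 1.
Reasoning: cos(2x) = cos²x - sin²x. Replace sin²x by 1 - cos²x: cos²x - (1 - cos²x) = 2cos²x - 1.
So the two sides agree for every real x for which both sides are defined.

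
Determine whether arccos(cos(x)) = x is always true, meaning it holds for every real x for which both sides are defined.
No, this is NOT an identity.

Claim: arccos(cos(x)) = x.
Test a specific point where both sides are defined: x = -π/4.
LHS = arccos(cos(x)) ≈ 0.7854
RHS = x ≈ -0.7854
Since 0.7854 ≠ -0.7854, the equation fails at this point, so it cannot hold for every real x for which both sides are defined.
arccos only returns values in [0, π], so arccos(cos(x)) = x holds only for x in that interval, not for all real x.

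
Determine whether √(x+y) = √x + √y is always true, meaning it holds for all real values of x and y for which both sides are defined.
Claim: √(x+y) = √x + √y.
Test a specific point where both sides are defined: x = 3, y = 1/2.
LHS = √(x+y) ≈ 1.8708
RHS = √x + √y ≈ 2.4392
Since 1.8708 ≠ 2.4392, the equation fails at this point, so it cannot hold for all real values of x and y for which both sides are defined.
Squaring the right side gives x + 2√(xy) + y, not x + y.

Conclusion: No, this is NOT an identity.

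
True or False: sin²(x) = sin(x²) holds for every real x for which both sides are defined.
False.

Claim: sin²(x) = sin(x²).
Test a specific point where both sides are defined: x = 2π/3.
LHS = sin²(x) ≈ 0.7500
RHS = sin(x²) ≈ -0.9474
Since 0.7500 ≠ -0.9474, the equation fails at this point, so it cannot hold for every real x for which both sides are defined.
sin²(x) means (sin x)², squaring the output; sin(x²) squares the input. These are different functions.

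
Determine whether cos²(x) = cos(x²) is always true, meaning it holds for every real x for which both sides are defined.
Claim: cos²(x) = cos(x²).
Test a specific point where both sides are defined: x = 3π/4.
LHS = cos²(x) ≈ 0.5000
RHS = cos(x²) ≈ 0.7442
Since 0.5000 ≠ 0.7442, the equation fails at this point, so it cannot hold for every real x for which both sides are defined.
cos²(x) means (cos x)², squaring the output; cos(x²) squares the input. These are different functions.

Conclusion: No, this is NOT an identity.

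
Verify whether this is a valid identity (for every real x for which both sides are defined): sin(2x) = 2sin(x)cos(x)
Yes, this is an identity.

Claim: sin(2x) = 2sin(x)cos(x).
Reasoning: Put y = x in the addition formula sin(x+y) = sin(x)cos(y) + cos(x)sin(y): sin(2x) = sin(x)cos(x) + cos(x)sin(x) = 2sin(x)cos(x).
So the two sides agree for every real x for which both sides are defined.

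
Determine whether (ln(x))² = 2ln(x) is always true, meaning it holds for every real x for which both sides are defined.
No, this is NOT an identity.

Claim: (ln(x))² = 2ln(x).
Test a specific point where both sides are defined: x = 5.
LHS = (ln(x))² ≈ 2.5903
RHS = 2ln(x) ≈ 3.2189
Since 2.5903 ≠ 3.2189, the equation fails at this point, so it cannot hold for every real x for which both sides are defined.
2ln(x) equals ln(x²), which is not the same as (ln x)².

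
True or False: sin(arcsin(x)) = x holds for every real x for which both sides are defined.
True.

Claim: sin(arcsin(x)) = x.
Reasoning: For -1 ≤ x ≤ 1 (where arcsin is defined), arcsin(x) is by definition an angle whose sine equals x. Taking the sine of that angle returns x. (Note the other order, arcsin(sin x) = x, is NOT an identity.)
So the two sides agree for every real x for which both sides are defined.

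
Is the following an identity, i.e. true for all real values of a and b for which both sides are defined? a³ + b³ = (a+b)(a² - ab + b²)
Claim: a³ + b³ = (a+b)(a² - ab + b²).
Reasoning: Expand the right side: (a+b)(a² - ab + b²) = a³ - a²b + ab² + a²b - ab² + b³ = a³ + b³ (the middle terms cancel in pairs).
So the two sides agree for all real values of a and b for which both sides are defined.

Conclusion: Yes, this is an identity.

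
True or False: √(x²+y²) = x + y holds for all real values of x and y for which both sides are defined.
Claim: √(x²+y²) = x + y.
Test a specific point where both sides are defined: x = -3, y = -2.
LHS = √(x²+y²) ≈ 3.6056
RHS = x + y ≈ -5.0000
Since 3.6056 ≠ -5.0000, the equation fails at this point, so it cannot hold for all real values of x and y for which both sides are defined.
(x+y)² = x² + 2xy + y², not x² + y², so the square root does not split this way.

Conclusion: False.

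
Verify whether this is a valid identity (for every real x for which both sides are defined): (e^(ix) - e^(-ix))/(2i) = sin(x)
Yes, this is an identity.

Claim: (e^(ix) - e^(-ix))/(2i) = sin(x).
Reasoning: By Euler's formula e^(ix) = cos(x) + i·sin(x) and e^(-ix) = cos(x) - i·sin(x). Subtracting cancels the cosine terms: e^(ix) - e^(-ix) = 2i·sin(x); divide by 2i.
So the two sides agree for every real x for which both sides are defined.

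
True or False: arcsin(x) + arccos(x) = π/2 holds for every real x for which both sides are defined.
True.

Claim: arcsin(x) + arccos(x) = π/2.
Reasoning: Both sides are defined for -1 ≤ x ≤ 1. Let θ = arcsin(x), so sin θ = x and θ ∈ [-π/2, π/2]. Then cos(π/2 - θ) = sin θ = x and π/2 - θ ∈ [0, π], which is exactly the range of arccos, so arccos(x) = π/2 - θ. Adding: arcsin(x) + arccos(x) = θ + (π/2 - θ) = π/2.
So the two sides agree for every real x for which both sides are defined.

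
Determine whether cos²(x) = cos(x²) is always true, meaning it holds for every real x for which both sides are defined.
No, this is NOT an identity.

Claim: cos²(x) = cos(x²).
Test a specific point where both sides are defined: x = -π/4.
LHS = cos²(x) ≈ 0.5000
RHS = cos(x²) ≈ 0.8157
Since 0.5000 ≠ 0.8157, the equation fails at this point, so it cannot hold for every real x for which both sides are defined.
cos²(x) means (cos x)², squaring the output; cos(x²) squares the input. These are different functions.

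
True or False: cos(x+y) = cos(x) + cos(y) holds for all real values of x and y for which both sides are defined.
False.

Claim: cos(x+y) = cos(x) + cos(y).
Test a specific point where both sides are defined: x = π/6, y = π/3.
LHS = cos(x+y) ≈ 0.0000
RHS = cos(x) + cos(y) ≈ 1.3660
Since 0.0000 ≠ 1.3660, the equation fails at this point, so it cannot hold for all real values of x and y for which both sides are defined.
The correct expansion is cos(x+y) = cos(x)cos(y) - sin(x)sin(y); cosine is not additive.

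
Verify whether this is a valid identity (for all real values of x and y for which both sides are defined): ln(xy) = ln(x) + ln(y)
Yes, this is an identity.

Claim: ln(xy) = ln(x) + ln(y).
Reasoning: Both sides are simultaneously defined only when x, y > 0. Write x = e^p, y = e^q (p = ln x, q = ln y). Then xy = e^p · e^q = e^(p+q), so ln(xy) = p + q = ln(x) + ln(y).
So the two sides agree for all real values of x and y for which both sides are defined.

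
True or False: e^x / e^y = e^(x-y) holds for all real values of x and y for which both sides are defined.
True.

Claim: e^x / e^y = e^(x-y).
Reasoning: 1/e^y = e^(-y), so e^x / e^y = e^x · e^(-y) = e^(x + (-y)) = e^(x-y) by the product rule for exponents.
So the two sides agree for all real values of x and y for which both sides are defined.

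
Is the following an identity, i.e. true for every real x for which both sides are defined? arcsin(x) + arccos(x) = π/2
Yes, this is an identity.

Claim: arcsin(x) + arccos(x) = π/2.
Reasoning: Both sides are defined for -1 ≤ x ≤ 1. Let θ = arcsin(x), so sin θ = x and θ ∈ [-π/2, π/2]. Then cos(π/2 - θ) = sin θ = x and π/2 - θ ∈ [0, π], which is exactly the range of arccos, so arccos(x) = π/2 - θ. Adding: arcsin(x) + arccos(x) = θ + (π/2 - θ) = π/2.
So the two sides agree for every real x for which both sides are defined.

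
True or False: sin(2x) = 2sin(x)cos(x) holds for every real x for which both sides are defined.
Claim: sin(2x) = 2sin(x)cos(x).
Reasoning: Put y = x in the addition formula sin(x+y) = sin(x)cos(y) + cos(x)sin(y): sin(2x) = sin(x)cos(x) + cos(x)sin(x) = 2sin(x)cos(x).
So the two sides agree for every real x for which both sides are defined.

Conclusion: True.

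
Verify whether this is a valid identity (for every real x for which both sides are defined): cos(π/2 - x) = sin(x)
Claim: cos(π/2 - x) = sin(x).
Reasoning: Use cos(u - v) = cos(u)cos(v) + sin(u)sin(v) with u = π/2, v = x: cos(π/2)cos(x) + sin(π/2)sin(x) = 0·cos(x) + 1·sin(x) = sin(x).
So the two sides agree for every real x for which both sides are defined.

Conclusion: Yes, this is an identity.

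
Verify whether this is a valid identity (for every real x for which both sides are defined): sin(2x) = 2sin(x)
Claim: sin(2x) = 2sin(x).
Test a specific point where both sides are defined: x = -π/2.
LHS = sin(2x) ≈ 0.0000
RHS = 2sin(x) ≈ -2.0000
Since 0.0000 ≠ -2.0000, the equation fails at this point, so it cannot hold for every real x for which both sides are defined.
The correct double-angle formula is sin(2x) = 2sin(x)cos(x).

Conclusion: No, this is NOT an identity.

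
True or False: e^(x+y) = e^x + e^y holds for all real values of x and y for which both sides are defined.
Claim: e^(x+y) = e^x + e^y.
Test a specific point where both sides are defined: x = 3/2, y = -2.
LHS = e^(x+y) ≈ 0.6065
RHS = e^x + e^y ≈ 4.6170
Since 0.6065 ≠ 4.6170, the equation fails at this point, so it cannot hold for all real values of x and y for which both sides are defined.
The correct rule is e^(x+y) = e^x · e^y (a product, not a sum).

Conclusion: False.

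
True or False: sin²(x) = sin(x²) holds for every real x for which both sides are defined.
Claim: sin²(x) = sin(x²).
Test a specific point where both sides are defined: x = 2π/3.
LHS = sin²(x) ≈ 0.7500
RHS = sin(x²) ≈ -0.9474
Since 0.7500 ≠ -0.9474, the equation fails at this point, so it cannot hold for every real x for which both sides are defined.
sin²(x) means (sin x)², squaring the output; sin(x²) squares the input. These are different functions.

Conclusion: False.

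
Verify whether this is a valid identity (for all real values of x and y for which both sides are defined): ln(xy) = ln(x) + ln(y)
Yes, this is an identity.

Claim: ln(xy) = ln(x) + ln(y).
Reasoning: Both sides are simultaneously defined only when x, y > 0. Write x = e^p, y = e^q (p = ln x, q = ln y). Then xy = e^p · e^q = e^(p+q), so ln(xy) = p + q = ln(x) + ln(y).
So the two sides agree for all real values of x and y for which both sides are defined.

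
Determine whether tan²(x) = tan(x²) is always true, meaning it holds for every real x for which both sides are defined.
Claim: tan²(x) = tan(x²).
Test a specific point where both sides are defined: x = π/6.
LHS = tan²(x) ≈ 0.3333
RHS = tan(x²) ≈ 0.2812
Since 0.3333 ≠ 0.2812, the equation fails at this point, so it cannot hold for every real x for which both sides are defined.
tan²(x) means (tan x)², squaring the output; tan(x²) squares the input. These are different functions.

Conclusion: No, this is NOT an identity.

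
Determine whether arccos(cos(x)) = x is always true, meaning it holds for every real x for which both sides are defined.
Claim: arccos(cos(x)) = x.
Test a specific point where both sides are defined: x = -π/4.
LHS = arccos(cos(x)) ≈ 0.7854
RHS = x ≈ -0.7854
Since 0.7854 ≠ -0.7854, the equation fails at this point, so it cannot hold for every real x for which both sides are defined.
arccos only returns values in [0, π], so arccos(cos(x)) = x holds only for x in that interval, not for all real x.

Conclusion: No, this is NOT an identity.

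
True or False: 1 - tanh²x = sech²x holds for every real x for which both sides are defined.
True.

Claim: 1 - tanh²x = sech²x.
Reasoning: Divide cosh²x - sinh²x = 1 through by cosh²x (never zero): 1 - tanh²x = 1/cosh²x = sech²x.
So the two sides agree for every real x for which both sides are defined.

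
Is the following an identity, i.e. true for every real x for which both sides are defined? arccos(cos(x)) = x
Claim: arccos(cos(x)) = x.
Test a specific point where both sides are defined: x = -π/4.
LHS = arccos(cos(x)) ≈ 0.7854
RHS = x ≈ -0.7854
Since 0.7854 ≠ -0.7854, the equation fails at this point, so it cannot hold for every real x for which both sides are defined.
arccos only returns values in [0, π], so arccos(cos(x)) = x holds only for x in that interval, not for all real x.

Conclusion: No, this is NOT an identity.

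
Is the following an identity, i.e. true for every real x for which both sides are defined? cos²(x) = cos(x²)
Claim: cos²(x) = cos(x²).
Test a specific point where both sides are defined: x = π/2.
LHS = cos²(x) ≈ 0.0000
RHS = cos(x²) ≈ -0.7812
Since 0.0000 ≠ -0.7812, the equation fails at this point, so it cannot hold for every real x for which both sides are defined.
cos²(x) means (cos x)², squaring the output; cos(x²) squares the input. These are different functions.

Conclusion: No, this is NOT an identity.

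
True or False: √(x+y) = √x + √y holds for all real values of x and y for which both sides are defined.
Claim: √(x+y) = √x + √y.
Test a specific point where both sides are defined: x = 1, y = 2.
LHS = √(x+y) ≈ 1.7321
RHS = √x + √y ≈ 2.4142
Since 1.7321 ≠ 2.4142, the equation fails at this point, so it cannot hold for all real values of x and y for which both sides are defined.
Squaring the right side gives x + 2√(xy) + y, not x + y.

Conclusion: False.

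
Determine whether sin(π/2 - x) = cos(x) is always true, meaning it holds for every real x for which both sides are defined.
Claim: sin(π/2 - x) = cos(x).
Reasoning: Use sin(u - v) = sin(u)cos(v) - cos(u)sin(v) with u = π/2, v = x: sin(π/2)cos(x) - cos(π/2)sin(x) = 1·cos(x) - 0·sin(x) = cos(x).
So the two sides agree for every real x for which both sides are defined.

Conclusion: Yes, this is an identity.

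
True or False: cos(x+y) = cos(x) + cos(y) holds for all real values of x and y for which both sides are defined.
False.

Claim: cos(x+y) = cos(x) + cos(y).
Test a specific point where both sides are defined: x = π/4, y = π/2.
LHS = cos(x+y) ≈ -0.7071
RHS = cos(x) + cos(y) ≈ 0.7071
Since -0.7071 ≠ 0.7071, the equation fails at this point, so it cannot hold for all real values of x and y for which both sides are defined.
The correct expansion is cos(x+y) = cos(x)cos(y) - sin(x)sin(y); cosine is not additive.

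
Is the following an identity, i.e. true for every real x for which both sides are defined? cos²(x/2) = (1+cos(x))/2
Yes, this is an identity.

Claim: cos²(x/2) = (1+cos(x))/2.
Reasoning: Use cos(2θ) = 2cos²θ - 1 with θ = x/2: cos(x) = 2cos²(x/2) - 1. Solving for cos²(x/2) gives (1 + cos(x))/2.
So the two sides agree for every real x for which both sides are defined.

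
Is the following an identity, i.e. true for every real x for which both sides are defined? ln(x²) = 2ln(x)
Claim: ln(x²) = 2ln(x).
Reasoning: The right side requires x > 0. For x > 0, x² = (e^(ln x))² = e^(2ln x), so ln(x²) = 2ln(x). (For x < 0 the right side is undefined, so those values are outside the claim.)
So the two sides agree for every real x for which both sides are defined.

Conclusion: Yes, this is an identity.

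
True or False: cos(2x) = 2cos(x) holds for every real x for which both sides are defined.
False.

Claim: cos(2x) = 2cos(x).
Test a specific point where both sides are defined: x = -π/3.
LHS = cos(2x) ≈ -0.5000
RHS = 2cos(x) ≈ 1.0000
Since -0.5000 ≠ 1.0000, the equation fails at this point, so it cannot hold for every real x for which both sides are defined.
The correct double-angle formula is cos(2x) = cos²x - sin²x.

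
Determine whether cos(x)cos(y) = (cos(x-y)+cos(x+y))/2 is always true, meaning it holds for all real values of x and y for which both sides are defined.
Yes, this is an identity.

Claim: cos(x)cos(y) = (cos(x-y)+cos(x+y))/2.
Reasoning: cos(x-y) = cos(x)cos(y) + sin(x)sin(y) and cos(x+y) = cos(x)cos(y) - sin(x)sin(y). Adding, cos(x-y) + cos(x+y) = 2cos(x)cos(y); divide by 2.
So the two sides agree for all real values of x and y for which both sides are defined.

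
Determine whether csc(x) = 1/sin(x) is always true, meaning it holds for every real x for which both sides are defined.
Yes, this is an identity.

Claim: csc(x) = 1/sin(x).
Reasoning: csc(x) is by definition the reciprocal of sin(x), wherever sin(x) ≠ 0.
So the two sides agree for every real x for which both sides are defined.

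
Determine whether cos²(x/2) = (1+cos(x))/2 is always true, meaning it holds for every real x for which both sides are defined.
Yes, this is an identity.

Claim: cos²(x/2) = (1+cos(x))/2.
Reasoning: Use cos(2θ) = 2cos²θ - 1 with θ = x/2: cos(x) = 2cos²(x/2) - 1. Solving for cos²(x/2) gives (1 + cos(x))/2.
So the two sides agree for every real x for which both sides are defined.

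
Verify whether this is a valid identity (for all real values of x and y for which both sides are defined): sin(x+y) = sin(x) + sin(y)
No, this is NOT an identity.

Claim: sin(x+y) = sin(x) + sin(y).
Test a specific point where both sides are defined: x = -π/6, y = -π/6.
LHS = sin(x+y) ≈ -0.8660
RHS = sin(x) + sin(y) ≈ -1.0000
Since -0.8660 ≠ -1.0000, the equation fails at this point, so it cannot hold for all real values of x and y for which both sides are defined.
The correct expansion is sin(x+y) = sin(x)cos(y) + cos(x)sin(y); sine is not additive.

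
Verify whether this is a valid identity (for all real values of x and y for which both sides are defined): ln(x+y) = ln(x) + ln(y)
No, this is NOT an identity.

Claim: ln(x+y) = ln(x) + ln(y).
Test a specific point where both sides are defined: x = 3, y = 1.
LHS = ln(x+y) ≈ 1.3863
RHS = ln(x) + ln(y) ≈ 1.0986
Since 1.3863 ≠ 1.0986, the equation fails at this point, so it cannot hold for all real values of x and y for which both sides are defined.
ln(x) + ln(y) = ln(xy), not ln(x+y).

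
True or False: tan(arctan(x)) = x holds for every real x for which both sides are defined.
True.

Claim: tan(arctan(x)) = x.
Reasoning: For every real x, arctan(x) is by definition the angle in (-π/2, π/2) whose tangent equals x. Taking the tangent of that angle returns x.
So the two sides agree for every real x for which both sides are defined.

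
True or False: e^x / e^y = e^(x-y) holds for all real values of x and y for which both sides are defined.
Claim: e^x / e^y = e^(x-y).
Reasoning: 1/e^y = e^(-y), so e^x / e^y = e^x · e^(-y) = e^(x + (-y)) = e^(x-y) by the product rule for exponents.
So the two sides agree for all real values of x and y for which both sides are defined.

Conclusion: True.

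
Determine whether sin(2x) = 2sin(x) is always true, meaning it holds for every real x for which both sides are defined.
Claim: sin(2x) = 2sin(x).
Test a specific point where both sides are defined: x = -π/6.
LHS = sin(2x) ≈ -0.8660
RHS = 2sin(x) ≈ -1.0000
Since -0.8660 ≠ -1.0000, the equation fails at this point, so it cannot hold for every real x for which both sides are defined.
The correct double-angle formula is sin(2x) = 2sin(x)cos(x).

Conclusion: No, this is NOT an identity.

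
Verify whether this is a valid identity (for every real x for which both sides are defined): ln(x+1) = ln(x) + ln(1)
No, this is NOT an identity.

Claim: ln(x+1) = ln(x) + ln(1).
Test a specific point where both sides are defined: x = 1.
LHS = ln(x+1) ≈ 0.6931
RHS = ln(x) + ln(1) ≈ 0.0000
Since 0.6931 ≠ 0.0000, the equation fails at this point, so it cannot hold for every real x for which both sides are defined.
ln(1) = 0, so the right side is just ln(x), which differs from ln(x+1).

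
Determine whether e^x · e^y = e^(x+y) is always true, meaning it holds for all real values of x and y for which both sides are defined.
Claim: e^x · e^y = e^(x+y).
Reasoning: This is the law of exponents for a common base: multiplying powers adds exponents. E.g. from the series, (Σ x^j/j!)(Σ y^k/k!) = Σ_m (Σ_{j+k=m} x^j y^k/(j!k!)) = Σ_m (x+y)^m/m! by the binomial theorem.
So the two sides agree for all real values of x and y for which both sides are defined.

Conclusion: Yes, this is an identity.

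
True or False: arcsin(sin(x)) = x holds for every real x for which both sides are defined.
False.

Claim: arcsin(sin(x)) = x.
Test a specific point where both sides are defined: x = 2π/3.
LHS = arcsin(sin(x)) ≈ 1.0472
RHS = x ≈ 2.0944
Since 1.0472 ≠ 2.0944, the equation fails at this point, so it cannot hold for every real x for which both sides are defined.
arcsin only returns values in [-π/2, π/2], so arcsin(sin(x)) = x holds only for x in that interval, not for all real x.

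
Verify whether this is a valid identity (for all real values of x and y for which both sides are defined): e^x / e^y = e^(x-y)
Yes, this is an identity.

Claim: e^x / e^y = e^(x-y).
Reasoning: 1/e^y = e^(-y), so e^x / e^y = e^x · e^(-y) = e^(x + (-y)) = e^(x-y) by the product rule for exponents.
So the two sides agree for all real values of x and y for which both sides are defined.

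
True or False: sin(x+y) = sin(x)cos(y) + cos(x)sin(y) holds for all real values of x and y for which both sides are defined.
Claim: sin(x+y) = sin(x)cos(y) + cos(x)sin(y).
Reasoning: By Euler's formula e^(i(x+y)) = e^(ix)·e^(iy) = (cos x + i·sin x)(cos y + i·sin y). The imaginary part of the left side is sin(x+y); the imaginary part of the product is sin(x)cos(y) + cos(x)sin(y).
So the two sides agree for all real values of x and y for which both sides are defined.

Conclusion: True.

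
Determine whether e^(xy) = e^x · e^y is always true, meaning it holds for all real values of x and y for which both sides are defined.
No, this is NOT an identity.

Claim: e^(xy) = e^x · e^y.
Test a specific point where both sides are defined: x = 1/2, y = 3/2.
LHS = e^(xy) ≈ 2.1170
RHS = e^x · e^y ≈ 7.3891
Since 2.1170 ≠ 7.3891, the equation fails at this point, so it cannot hold for all real values of x and y for which both sides are defined.
e^x · e^y = e^(x+y), not e^(xy).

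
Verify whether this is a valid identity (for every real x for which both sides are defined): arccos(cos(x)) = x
Claim: arccos(cos(x)) = x.
Test a specific point where both sides are defined: x = -π/6.
LHS = arccos(cos(x)) ≈ 0.5236
RHS = x ≈ -0.5236
Since 0.5236 ≠ -0.5236, the equation fails at this point, so it cannot hold for every real x for which both sides are defined.
arccos only returns values in [0, π], so arccos(cos(x)) = x holds only for x in that interval, not for all real x.

Conclusion: No, this is NOT an identity.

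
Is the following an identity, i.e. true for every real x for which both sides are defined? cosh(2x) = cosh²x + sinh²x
Claim: cosh(2x) = cosh²x + sinh²x.
Reasoning: cosh²x = (e^(2x) + 2 + e^(-2x))/4 and sinh²x = (e^(2x) - 2 + e^(-2x))/4. Adding gives (2e^(2x) + 2e^(-2x))/4 = (e^(2x) + e^(-2x))/2 = cosh(2x).
So the two sides agree for every real x for which both sides are defined.

Conclusion: Yes, this is an identity.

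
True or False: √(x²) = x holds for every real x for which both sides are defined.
False.

Claim: √(x²) = x.
Test a specific point where both sides are defined: x = -2.
LHS = √(x²) ≈ 2.0000
RHS = x ≈ -2.0000
Since 2.0000 ≠ -2.0000, the equation fails at this point, so it cannot hold for every real x for which both sides are defined.
√(x²) = |x|, which differs from x whenever x < 0 (both sides are defined for every real x).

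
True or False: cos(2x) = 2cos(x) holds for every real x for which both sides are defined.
False.

Claim: cos(2x) = 2cos(x).
Test a specific point where both sides are defined: x = π/3.
LHS = cos(2x) ≈ -0.5000
RHS = 2cos(x) ≈ 1.0000
Since -0.5000 ≠ 1.0000, the equation fails at this point, so it cannot hold for every real x for which both sides are defined.
The correct double-angle formula is cos(2x) = cos²x - sin²x.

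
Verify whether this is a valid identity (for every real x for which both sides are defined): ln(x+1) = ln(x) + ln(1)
Claim: ln(x+1) = ln(x) + ln(1).
Test a specific point where both sides are defined: x = 3.
LHS = ln(x+1) ≈ 1.3863
RHS = ln(x) + ln(1) ≈ 1.0986
Since 1.3863 ≠ 1.0986, the equation fails at this point, so it cannot hold for every real x for which both sides are defined.
ln(1) = 0, so the right side is just ln(x), which differs from ln(x+1).

Conclusion: No, this is NOT an identity.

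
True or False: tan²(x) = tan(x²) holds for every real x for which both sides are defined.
False.

Claim: tan²(x) = tan(x²).
Test a specific point where both sides are defined: x = π/3.
LHS = tan²(x) ≈ 3.0000
RHS = tan(x²) ≈ 1.9485
Since 3.0000 ≠ 1.9485, the equation fails at this point, so it cannot hold for every real x for which both sides are defined.
tan²(x) means (tan x)², squaring the output; tan(x²) squares the input. These are different functions.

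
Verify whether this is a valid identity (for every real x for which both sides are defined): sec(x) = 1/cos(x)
Yes, this is an identity.

Claim: sec(x) = 1/cos(x).
Reasoning: sec(x) is by definition the reciprocal of cos(x), wherever cos(x) ≠ 0.
So the two sides agree for every real x for which both sides are defined.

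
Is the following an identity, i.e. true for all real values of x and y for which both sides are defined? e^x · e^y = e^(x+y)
Yes, this is an identity.

Claim: e^x · e^y = e^(x+y).
Reasoning: This is the law of exponents for a common base: multiplying powers adds exponents. E.g. from the series, (Σ x^j/j!)(Σ y^k/k!) = Σ_m (Σ_{j+k=m} x^j y^k/(j!k!)) = Σ_m (x+y)^m/m! by the binomial theorem.
So the two sides agree for all real values of x and y for which both sides are defined.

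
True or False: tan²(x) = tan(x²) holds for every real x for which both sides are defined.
False.

Claim: tan²(x) = tan(x²).
Test a specific point where both sides are defined: x = π/6.
LHS = tan²(x) ≈ 0.3333
RHS = tan(x²) ≈ 0.2812
Since 0.3333 ≠ 0.2812, the equation fails at this point, so it cannot hold for every real x for which both sides are defined.
tan²(x) means (tan x)², squaring the output; tan(x²) squares the input. These are different functions.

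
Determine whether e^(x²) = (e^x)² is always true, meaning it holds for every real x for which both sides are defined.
No, this is NOT an identity.

Claim: e^(x²) = (e^x)².
Test a specific point where both sides are defined: x = -2.
LHS = e^(x²) ≈ 54.5982
RHS = (e^x)² ≈ 0.0183
Since 54.5982 ≠ 0.0183, the equation fails at this point, so it cannot hold for every real x for which both sides are defined.
(e^x)² = e^(2x), and 2x ≠ x² in general.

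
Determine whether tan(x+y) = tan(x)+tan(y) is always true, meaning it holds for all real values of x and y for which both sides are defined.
No, this is NOT an identity.

Claim: tan(x+y) = tan(x)+tan(y).
Test a specific point where both sides are defined: x = -π/4, y = 2π/3.
LHS = tan(x+y) ≈ 3.7321
RHS = tan(x)+tan(y) ≈ -2.7321
Since 3.7321 ≠ -2.7321, the equation fails at this point, so it cannot hold for all real values of x and y for which both sides are defined.
The correct formula is tan(x+y) = (tan(x) + tan(y))/(1 - tan(x)tan(y)).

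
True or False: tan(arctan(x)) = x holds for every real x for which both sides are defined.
Claim: tan(arctan(x)) = x.
Reasoning: For every real x, arctan(x) is by definition the angle in (-π/2, π/2) whose tangent equals x. Taking the tangent of that angle returns x.
So the two sides agree for every real x for which both sides are defined.

Conclusion: True.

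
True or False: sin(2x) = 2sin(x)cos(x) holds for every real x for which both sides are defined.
True.

Claim: sin(2x) = 2sin(x)cos(x).
Reasoning: Put y = x in the addition formula sin(x+y) = sin(x)cos(y) + cos(x)sin(y): sin(2x) = sin(x)cos(x) + cos(x)sin(x) = 2sin(x)cos(x).
So the two sides agree for every real x for which both sides are defined.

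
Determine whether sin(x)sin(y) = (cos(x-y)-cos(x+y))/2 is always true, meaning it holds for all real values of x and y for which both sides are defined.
Claim: sin(x)sin(y) = (cos(x-y)-cos(x+y))/2.
Reasoning: cos(x-y) = cos(x)cos(y) + sin(x)sin(y) and cos(x+y) = cos(x)cos(y) - sin(x)sin(y). Subtracting, cos(x-y) - cos(x+y) = 2sin(x)sin(y); divide by 2.
So the two sides agree for all real values of x and y for which both sides are defined.

Conclusion: Yes, this is an identity.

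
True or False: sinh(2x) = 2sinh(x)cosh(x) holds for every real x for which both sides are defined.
Claim: sinh(2x) = 2sinh(x)cosh(x).
Reasoning: 2sinh(x)cosh(x) = 2 · (e^x - e^-x)/2 · (e^x + e^-x)/2 = (e^(2x) - e^(-2x))/2 = sinh(2x).
So the two sides agree for every real x for which both sides are defined.

Conclusion: True.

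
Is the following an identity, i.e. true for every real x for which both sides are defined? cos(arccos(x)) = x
Claim: cos(arccos(x)) = x.
Reasoning: For -1 ≤ x ≤ 1 (where arccos is defined), arccos(x) is by definition an angle whose cosine equals x. Taking the cosine of that angle returns x. (Note the other order, arccos(cos x) = x, is NOT an identity.)
So the two sides agree for every real x for which both sides are defined.

Conclusion: Yes, this is an identity.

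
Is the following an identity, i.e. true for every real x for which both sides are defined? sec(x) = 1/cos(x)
Claim: sec(x) = 1/cos(x).
Reasoning: sec(x) is by definition the reciprocal of cos(x), wherever cos(x) ≠ 0.
So the two sides agree for every real x for which both sides are defined.

Conclusion: Yes, this is an identity.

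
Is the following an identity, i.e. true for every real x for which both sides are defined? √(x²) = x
No, this is NOT an identity.

Claim: √(x²) = x.
Test a specific point where both sides are defined: x = -1.
LHS = √(x²) ≈ 1.0000
RHS = x ≈ -1.0000
Since 1.0000 ≠ -1.0000, the equation fails at this point, so it cannot hold for every real x for which both sides are defined.
√(x²) = |x|, which differs from x whenever x < 0 (both sides are defined for every real x).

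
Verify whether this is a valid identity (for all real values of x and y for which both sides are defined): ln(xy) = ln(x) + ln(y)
Claim: ln(xy) = ln(x) + ln(y).
Reasoning: Both sides are simultaneously defined only when x, y > 0. Write x = e^p, y = e^q (p = ln x, q = ln y). Then xy = e^p · e^q = e^(p+q), so ln(xy) = p + q = ln(x) + ln(y).
So the two sides agree for all real values of x and y for which both sides are defined.

Conclusion: Yes, this is an identity.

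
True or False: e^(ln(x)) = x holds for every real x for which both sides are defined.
True.

Claim: e^(ln(x)) = x.
Reasoning: For x > 0, ln(x) is by definition the exponent p such that e^p = x. Raising e to that exponent therefore returns x: e^(ln x) = x.
So the two sides agree for every real x for which both sides are defined.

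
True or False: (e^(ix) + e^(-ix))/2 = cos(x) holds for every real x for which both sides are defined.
Claim: (e^(ix) + e^(-ix))/2 = cos(x).
Reasoning: By Euler's formula e^(ix) = cos(x) + i·sin(x) and e^(-ix) = cos(x) - i·sin(x). Adding cancels the sine terms: e^(ix) + e^(-ix) = 2cos(x); divide by 2.
So the two sides agree for every real x for which both sides are defined.

Conclusion: True.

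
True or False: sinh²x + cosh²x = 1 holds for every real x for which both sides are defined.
False.

Claim: sinh²x + cosh²x = 1.
Test a specific point where both sides are defined: x = -2.
LHS = sinh²x + cosh²x ≈ 27.3082
RHS = 1 ≈ 1.0000
Since 27.3082 ≠ 1.0000, the equation fails at this point, so it cannot hold for every real x for which both sides are defined.
The correct hyperbolic identity is cosh²x - sinh²x = 1 (a difference); the sum sinh²x + cosh²x equals cosh(2x).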